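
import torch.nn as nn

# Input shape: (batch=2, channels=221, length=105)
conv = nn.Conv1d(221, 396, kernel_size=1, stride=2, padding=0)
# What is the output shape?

Input shape: (2, 221, 105)
Output shape: (2, 396, 53)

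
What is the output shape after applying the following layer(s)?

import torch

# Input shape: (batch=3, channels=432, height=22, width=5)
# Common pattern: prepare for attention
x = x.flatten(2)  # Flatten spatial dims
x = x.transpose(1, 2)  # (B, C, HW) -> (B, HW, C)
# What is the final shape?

Input shape: (3, 432, 22, 5)
  -> after flatten(2): (3, 432, 110)
Output shape: (3, 110, 432)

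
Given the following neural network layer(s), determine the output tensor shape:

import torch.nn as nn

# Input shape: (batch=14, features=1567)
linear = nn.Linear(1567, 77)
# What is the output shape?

Input shape: (14, 1567)
Output shape: (14, 77)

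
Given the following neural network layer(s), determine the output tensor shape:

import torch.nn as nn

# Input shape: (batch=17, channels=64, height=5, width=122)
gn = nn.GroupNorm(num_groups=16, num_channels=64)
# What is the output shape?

Input shape: (17, 64, 5, 122)
Output shape: (17, 64, 5, 122)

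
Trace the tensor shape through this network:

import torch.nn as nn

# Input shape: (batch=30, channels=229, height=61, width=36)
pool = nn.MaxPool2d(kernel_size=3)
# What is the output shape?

Input shape: (30, 229, 61, 36)
Output shape: (30, 229, 20, 12)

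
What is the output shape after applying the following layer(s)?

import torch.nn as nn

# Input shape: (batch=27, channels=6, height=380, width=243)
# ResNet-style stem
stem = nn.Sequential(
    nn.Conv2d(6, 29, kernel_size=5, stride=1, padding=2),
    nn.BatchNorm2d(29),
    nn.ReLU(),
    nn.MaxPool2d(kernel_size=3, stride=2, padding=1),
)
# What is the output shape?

Input shape: (27, 6, 380, 243)
  -> after Conv2d 5x5 stride=1: (27, 29, 380, 243)
Output shape: (27, 29, 190, 122)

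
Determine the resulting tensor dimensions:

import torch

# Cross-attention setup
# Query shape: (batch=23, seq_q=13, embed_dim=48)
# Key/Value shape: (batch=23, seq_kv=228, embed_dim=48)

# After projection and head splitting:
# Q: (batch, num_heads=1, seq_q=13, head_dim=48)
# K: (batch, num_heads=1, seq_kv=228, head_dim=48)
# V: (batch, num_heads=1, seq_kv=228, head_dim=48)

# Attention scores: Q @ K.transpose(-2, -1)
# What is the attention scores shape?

Input shape: (23, 13, 48)
Output shape: (23, 1, 13, 228)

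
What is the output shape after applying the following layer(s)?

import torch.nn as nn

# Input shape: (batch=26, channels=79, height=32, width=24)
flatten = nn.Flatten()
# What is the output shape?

Input shape: (26, 79, 32, 24)
Output shape: (26, 60672)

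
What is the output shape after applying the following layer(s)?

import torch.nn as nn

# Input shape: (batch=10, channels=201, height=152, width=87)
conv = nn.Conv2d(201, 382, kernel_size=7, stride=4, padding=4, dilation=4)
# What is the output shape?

Input shape: (10, 201, 152, 87)
Output shape: (10, 382, 34, 18)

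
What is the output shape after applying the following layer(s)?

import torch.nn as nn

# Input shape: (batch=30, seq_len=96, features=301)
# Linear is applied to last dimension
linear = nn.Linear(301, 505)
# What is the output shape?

Input shape: (30, 96, 301)
Output shape: (30, 96, 505)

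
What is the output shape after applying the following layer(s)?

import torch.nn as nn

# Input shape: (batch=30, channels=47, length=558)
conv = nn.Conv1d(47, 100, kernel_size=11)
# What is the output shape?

Input shape: (30, 47, 558)
Output shape: (30, 100, 548)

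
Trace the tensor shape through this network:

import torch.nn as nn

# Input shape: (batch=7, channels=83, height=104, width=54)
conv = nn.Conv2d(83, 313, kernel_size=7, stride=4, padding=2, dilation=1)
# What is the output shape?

Input shape: (7, 83, 104, 54)
Output shape: (7, 313, 26, 13)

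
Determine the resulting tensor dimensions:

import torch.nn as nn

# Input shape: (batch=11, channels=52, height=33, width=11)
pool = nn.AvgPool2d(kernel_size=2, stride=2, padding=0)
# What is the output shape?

Input shape: (11, 52, 33, 11)
Output shape: (11, 52, 16, 5)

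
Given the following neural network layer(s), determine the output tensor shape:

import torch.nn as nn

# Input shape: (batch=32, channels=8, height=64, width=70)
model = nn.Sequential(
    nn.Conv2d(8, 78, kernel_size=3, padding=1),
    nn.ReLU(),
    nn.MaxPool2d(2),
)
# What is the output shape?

Input shape: (32, 8, 64, 70)
  -> after Conv2d: (32, 78, 64, 70)
  -> after ReLU: (32, 78, 64, 70)
Output shape: (32, 78, 32, 35)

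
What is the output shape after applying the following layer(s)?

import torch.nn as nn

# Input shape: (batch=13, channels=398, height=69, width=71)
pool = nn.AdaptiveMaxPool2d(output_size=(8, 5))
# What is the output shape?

Input shape: (13, 398, 69, 71)
Output shape: (13, 398, 8, 5)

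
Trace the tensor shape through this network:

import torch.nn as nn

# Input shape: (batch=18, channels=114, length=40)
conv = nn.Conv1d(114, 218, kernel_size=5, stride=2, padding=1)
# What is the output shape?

Input shape: (18, 114, 40)
Output shape: (18, 218, 19)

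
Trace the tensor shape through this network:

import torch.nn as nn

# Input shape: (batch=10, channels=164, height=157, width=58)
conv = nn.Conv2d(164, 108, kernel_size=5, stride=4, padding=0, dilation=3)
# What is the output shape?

Input shape: (10, 164, 157, 58)
Output shape: (10, 108, 37, 12)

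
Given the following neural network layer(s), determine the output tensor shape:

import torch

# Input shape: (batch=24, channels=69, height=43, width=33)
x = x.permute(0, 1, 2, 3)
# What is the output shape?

Input shape: (24, 69, 43, 33)
Output shape: (24, 69, 43, 33)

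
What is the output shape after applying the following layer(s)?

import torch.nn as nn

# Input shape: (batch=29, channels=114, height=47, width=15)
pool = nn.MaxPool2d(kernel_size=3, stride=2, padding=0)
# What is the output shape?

Input shape: (29, 114, 47, 15)
Output shape: (29, 114, 23, 7)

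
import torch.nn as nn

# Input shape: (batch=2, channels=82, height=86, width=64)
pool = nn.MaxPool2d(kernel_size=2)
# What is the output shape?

Input shape: (2, 82, 86, 64)
Output shape: (2, 82, 43, 32)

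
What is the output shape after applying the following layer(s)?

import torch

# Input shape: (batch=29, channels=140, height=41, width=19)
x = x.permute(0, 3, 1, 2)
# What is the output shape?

Input shape: (29, 140, 41, 19)
Output shape: (29, 19, 140, 41)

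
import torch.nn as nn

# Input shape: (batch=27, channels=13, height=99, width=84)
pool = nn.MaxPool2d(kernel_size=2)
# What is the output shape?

Input shape: (27, 13, 99, 84)
Output shape: (27, 13, 49, 42)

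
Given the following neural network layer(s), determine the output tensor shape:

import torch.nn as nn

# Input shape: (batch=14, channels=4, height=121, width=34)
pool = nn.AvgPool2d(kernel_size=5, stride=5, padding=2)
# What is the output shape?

Input shape: (14, 4, 121, 34)
Output shape: (14, 4, 25, 7)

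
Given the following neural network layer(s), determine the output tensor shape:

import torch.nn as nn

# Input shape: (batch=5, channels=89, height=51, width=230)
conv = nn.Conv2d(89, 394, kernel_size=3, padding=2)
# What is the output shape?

Input shape: (5, 89, 51, 230)
Output shape: (5, 394, 53, 232)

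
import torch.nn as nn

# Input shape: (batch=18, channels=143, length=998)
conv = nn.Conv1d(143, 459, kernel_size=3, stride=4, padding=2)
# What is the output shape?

Input shape: (18, 143, 998)
Output shape: (18, 459, 250)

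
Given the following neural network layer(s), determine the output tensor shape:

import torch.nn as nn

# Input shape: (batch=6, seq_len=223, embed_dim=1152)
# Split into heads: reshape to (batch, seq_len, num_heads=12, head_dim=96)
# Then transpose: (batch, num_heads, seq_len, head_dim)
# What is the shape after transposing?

Input shape: (6, 223, 1152)
  -> after reshape: (6, 223, 12, 96)
Output shape: (6, 12, 223, 96)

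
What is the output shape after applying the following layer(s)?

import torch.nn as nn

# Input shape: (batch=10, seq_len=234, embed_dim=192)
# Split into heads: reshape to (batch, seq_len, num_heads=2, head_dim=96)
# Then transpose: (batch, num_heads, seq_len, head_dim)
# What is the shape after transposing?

Input shape: (10, 234, 192)
  -> after reshape: (10, 234, 2, 96)
Output shape: (10, 2, 234, 96)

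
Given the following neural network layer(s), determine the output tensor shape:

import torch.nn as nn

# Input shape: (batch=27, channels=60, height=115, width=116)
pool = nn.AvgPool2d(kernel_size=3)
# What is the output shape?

Input shape: (27, 60, 115, 116)
Output shape: (27, 60, 38, 38)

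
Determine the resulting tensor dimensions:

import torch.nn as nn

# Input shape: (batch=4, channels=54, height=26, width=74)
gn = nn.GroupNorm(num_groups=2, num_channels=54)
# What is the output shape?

Input shape: (4, 54, 26, 74)
Output shape: (4, 54, 26, 74)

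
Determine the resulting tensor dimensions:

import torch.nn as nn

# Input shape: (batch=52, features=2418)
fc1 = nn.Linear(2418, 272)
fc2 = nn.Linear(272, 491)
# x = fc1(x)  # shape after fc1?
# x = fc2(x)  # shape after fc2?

Input shape: (52, 2418)
  -> after fc1: (52, 272)
Output shape: (52, 491)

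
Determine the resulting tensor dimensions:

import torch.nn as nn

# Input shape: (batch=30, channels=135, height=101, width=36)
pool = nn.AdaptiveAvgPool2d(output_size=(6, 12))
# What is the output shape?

Input shape: (30, 135, 101, 36)
Output shape: (30, 135, 6, 12)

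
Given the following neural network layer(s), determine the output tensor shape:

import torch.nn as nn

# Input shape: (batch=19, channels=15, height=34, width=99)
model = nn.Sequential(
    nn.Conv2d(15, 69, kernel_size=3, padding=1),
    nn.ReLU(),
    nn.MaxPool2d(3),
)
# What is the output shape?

Input shape: (19, 15, 34, 99)
  -> after Conv2d: (19, 69, 34, 99)
  -> after ReLU: (19, 69, 34, 99)
Output shape: (19, 69, 11, 33)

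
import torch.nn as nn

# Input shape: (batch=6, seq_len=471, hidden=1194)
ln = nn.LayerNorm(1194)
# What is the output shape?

Input shape: (6, 471, 1194)
Output shape: (6, 471, 1194)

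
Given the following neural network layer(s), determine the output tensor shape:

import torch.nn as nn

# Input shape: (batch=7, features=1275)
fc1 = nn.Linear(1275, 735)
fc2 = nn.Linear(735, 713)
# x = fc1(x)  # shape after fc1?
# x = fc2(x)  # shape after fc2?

Input shape: (7, 1275)
  -> after fc1: (7, 735)
Output shape: (7, 713)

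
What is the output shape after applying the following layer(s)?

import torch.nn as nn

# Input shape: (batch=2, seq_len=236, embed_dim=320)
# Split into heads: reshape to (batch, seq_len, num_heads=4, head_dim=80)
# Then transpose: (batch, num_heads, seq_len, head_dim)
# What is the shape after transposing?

Input shape: (2, 236, 320)
  -> after reshape: (2, 236, 4, 80)
Output shape: (2, 4, 236, 80)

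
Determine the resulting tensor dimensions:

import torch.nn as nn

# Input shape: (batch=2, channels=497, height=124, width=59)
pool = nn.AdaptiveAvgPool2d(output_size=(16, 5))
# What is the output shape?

Input shape: (2, 497, 124, 59)
Output shape: (2, 497, 16, 5)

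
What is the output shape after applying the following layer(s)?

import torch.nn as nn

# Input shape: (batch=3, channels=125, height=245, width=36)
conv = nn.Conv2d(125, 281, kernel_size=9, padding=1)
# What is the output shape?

Input shape: (3, 125, 245, 36)
Output shape: (3, 281, 239, 30)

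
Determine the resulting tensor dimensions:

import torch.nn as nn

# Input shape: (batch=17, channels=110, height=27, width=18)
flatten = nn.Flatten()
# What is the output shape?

Input shape: (17, 110, 27, 18)
Output shape: (17, 53460)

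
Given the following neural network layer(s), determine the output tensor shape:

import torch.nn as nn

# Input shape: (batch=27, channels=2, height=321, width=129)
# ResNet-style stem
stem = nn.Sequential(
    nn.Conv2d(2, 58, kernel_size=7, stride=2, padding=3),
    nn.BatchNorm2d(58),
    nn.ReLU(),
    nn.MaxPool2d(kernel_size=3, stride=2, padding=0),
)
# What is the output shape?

Input shape: (27, 2, 321, 129)
  -> after Conv2d 7x7 stride=2: (27, 58, 161, 65)
Output shape: (27, 58, 80, 32)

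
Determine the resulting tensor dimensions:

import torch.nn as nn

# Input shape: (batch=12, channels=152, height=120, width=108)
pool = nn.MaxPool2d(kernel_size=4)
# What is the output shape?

Input shape: (12, 152, 120, 108)
Output shape: (12, 152, 30, 27)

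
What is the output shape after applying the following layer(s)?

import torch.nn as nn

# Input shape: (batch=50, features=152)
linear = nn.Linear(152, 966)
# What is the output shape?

Input shape: (50, 152)
Output shape: (50, 966)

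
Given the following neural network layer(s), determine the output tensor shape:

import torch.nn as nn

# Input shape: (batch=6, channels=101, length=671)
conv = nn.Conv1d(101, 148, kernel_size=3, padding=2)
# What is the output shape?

Input shape: (6, 101, 671)
Output shape: (6, 148, 673)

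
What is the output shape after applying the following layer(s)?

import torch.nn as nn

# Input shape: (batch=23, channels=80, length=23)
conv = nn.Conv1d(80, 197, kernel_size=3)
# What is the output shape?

Input shape: (23, 80, 23)
Output shape: (23, 197, 21)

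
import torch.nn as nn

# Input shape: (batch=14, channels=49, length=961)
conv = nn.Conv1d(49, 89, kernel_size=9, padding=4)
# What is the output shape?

Input shape: (14, 49, 961)
Output shape: (14, 89, 961)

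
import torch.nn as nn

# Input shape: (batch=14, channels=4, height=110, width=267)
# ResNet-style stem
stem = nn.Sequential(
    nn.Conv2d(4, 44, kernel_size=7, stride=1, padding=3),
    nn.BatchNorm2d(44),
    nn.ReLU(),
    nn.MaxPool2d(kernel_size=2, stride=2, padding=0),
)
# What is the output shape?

Input shape: (14, 4, 110, 267)
  -> after Conv2d 7x7 stride=1: (14, 44, 110, 267)
Output shape: (14, 44, 55, 133)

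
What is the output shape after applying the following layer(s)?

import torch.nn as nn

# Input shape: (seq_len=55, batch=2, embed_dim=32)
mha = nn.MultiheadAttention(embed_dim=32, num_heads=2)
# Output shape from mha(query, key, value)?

Input shape: (55, 2, 32)
Output shape: (55, 2, 32)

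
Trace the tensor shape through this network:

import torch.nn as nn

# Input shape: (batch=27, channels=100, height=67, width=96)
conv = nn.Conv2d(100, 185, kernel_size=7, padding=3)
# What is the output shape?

Input shape: (27, 100, 67, 96)
Output shape: (27, 185, 67, 96)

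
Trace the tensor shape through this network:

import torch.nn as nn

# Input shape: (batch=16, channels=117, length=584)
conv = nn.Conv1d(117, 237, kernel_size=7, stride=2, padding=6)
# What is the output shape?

Input shape: (16, 117, 584)
Output shape: (16, 237, 295)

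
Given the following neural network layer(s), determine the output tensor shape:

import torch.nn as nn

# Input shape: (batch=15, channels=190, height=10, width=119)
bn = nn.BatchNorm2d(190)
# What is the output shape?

Input shape: (15, 190, 10, 119)
Output shape: (15, 190, 10, 119)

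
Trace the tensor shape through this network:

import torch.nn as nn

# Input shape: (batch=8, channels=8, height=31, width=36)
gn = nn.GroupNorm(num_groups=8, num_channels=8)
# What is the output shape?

Input shape: (8, 8, 31, 36)
Output shape: (8, 8, 31, 36)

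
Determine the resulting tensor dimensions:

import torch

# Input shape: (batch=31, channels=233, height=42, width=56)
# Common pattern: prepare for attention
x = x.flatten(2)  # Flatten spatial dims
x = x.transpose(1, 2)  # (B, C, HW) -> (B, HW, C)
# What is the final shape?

Input shape: (31, 233, 42, 56)
  -> after flatten(2): (31, 233, 2352)
Output shape: (31, 2352, 233)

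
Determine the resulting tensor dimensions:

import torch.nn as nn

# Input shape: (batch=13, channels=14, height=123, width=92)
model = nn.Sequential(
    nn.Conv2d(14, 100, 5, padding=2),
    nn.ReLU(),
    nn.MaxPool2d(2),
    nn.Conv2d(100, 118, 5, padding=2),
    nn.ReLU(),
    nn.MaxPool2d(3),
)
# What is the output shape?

Input shape: (13, 14, 123, 92)
  -> after first Conv2d: (13, 100, 123, 92)
  -> after first MaxPool2d: (13, 100, 61, 46)
  -> after second Conv2d: (13, 118, 61, 46)
Output shape: (13, 118, 20, 15)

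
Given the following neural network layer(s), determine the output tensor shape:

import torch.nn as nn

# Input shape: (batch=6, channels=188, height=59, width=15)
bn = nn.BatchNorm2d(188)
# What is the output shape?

Input shape: (6, 188, 59, 15)
Output shape: (6, 188, 59, 15)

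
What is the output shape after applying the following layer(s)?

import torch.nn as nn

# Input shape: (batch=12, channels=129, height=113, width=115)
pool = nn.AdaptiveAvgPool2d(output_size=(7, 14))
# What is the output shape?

Input shape: (12, 129, 113, 115)
Output shape: (12, 129, 7, 14)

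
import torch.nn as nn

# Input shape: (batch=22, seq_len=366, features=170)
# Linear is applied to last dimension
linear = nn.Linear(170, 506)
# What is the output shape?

Input shape: (22, 366, 170)
Output shape: (22, 366, 506)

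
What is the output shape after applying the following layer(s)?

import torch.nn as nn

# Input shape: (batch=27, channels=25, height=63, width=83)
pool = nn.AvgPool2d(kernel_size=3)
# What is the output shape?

Input shape: (27, 25, 63, 83)
Output shape: (27, 25, 21, 27)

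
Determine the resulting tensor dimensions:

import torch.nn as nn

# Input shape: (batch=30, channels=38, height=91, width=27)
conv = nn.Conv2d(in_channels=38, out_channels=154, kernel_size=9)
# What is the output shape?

Input shape: (30, 38, 91, 27)
Output shape: (30, 154, 83, 19)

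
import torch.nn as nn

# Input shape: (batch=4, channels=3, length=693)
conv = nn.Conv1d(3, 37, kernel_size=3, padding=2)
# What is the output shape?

Input shape: (4, 3, 693)
Output shape: (4, 37, 695)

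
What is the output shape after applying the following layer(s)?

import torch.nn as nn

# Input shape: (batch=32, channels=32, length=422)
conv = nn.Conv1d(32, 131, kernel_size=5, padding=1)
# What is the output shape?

Input shape: (32, 32, 422)
Output shape: (32, 131, 420)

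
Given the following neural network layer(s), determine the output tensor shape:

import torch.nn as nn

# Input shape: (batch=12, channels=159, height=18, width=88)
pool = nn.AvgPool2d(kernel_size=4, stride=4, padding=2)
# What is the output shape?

Input shape: (12, 159, 18, 88)
Output shape: (12, 159, 5, 23)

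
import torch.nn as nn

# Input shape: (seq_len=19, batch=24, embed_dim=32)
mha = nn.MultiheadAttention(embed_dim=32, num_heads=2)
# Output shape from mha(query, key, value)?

Input shape: (19, 24, 32)
Output shape: (19, 24, 32)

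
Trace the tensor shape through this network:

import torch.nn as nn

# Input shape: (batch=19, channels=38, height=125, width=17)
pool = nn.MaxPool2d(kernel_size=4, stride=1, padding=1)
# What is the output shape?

Input shape: (19, 38, 125, 17)
Output shape: (19, 38, 124, 16)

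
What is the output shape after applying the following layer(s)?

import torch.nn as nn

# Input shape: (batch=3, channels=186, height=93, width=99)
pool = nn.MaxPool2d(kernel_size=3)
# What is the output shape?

Input shape: (3, 186, 93, 99)
Output shape: (3, 186, 31, 33)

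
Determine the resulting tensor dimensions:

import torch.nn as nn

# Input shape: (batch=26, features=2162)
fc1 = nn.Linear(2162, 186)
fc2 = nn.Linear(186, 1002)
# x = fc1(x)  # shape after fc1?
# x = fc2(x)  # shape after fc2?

Input shape: (26, 2162)
  -> after fc1: (26, 186)
Output shape: (26, 1002)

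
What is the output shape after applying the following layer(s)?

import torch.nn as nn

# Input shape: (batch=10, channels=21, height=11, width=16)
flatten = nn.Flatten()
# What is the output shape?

Input shape: (10, 21, 11, 16)
Output shape: (10, 3696)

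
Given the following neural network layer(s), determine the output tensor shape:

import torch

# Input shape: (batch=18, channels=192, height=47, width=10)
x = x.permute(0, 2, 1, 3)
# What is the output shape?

Input shape: (18, 192, 47, 10)
Output shape: (18, 47, 192, 10)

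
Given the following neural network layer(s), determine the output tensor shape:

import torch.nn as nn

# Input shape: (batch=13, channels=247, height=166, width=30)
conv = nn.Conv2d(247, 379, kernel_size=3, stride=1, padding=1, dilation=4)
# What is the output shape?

Input shape: (13, 247, 166, 30)
Output shape: (13, 379, 160, 24)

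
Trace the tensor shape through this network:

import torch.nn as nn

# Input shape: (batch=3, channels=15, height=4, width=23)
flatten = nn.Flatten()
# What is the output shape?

Input shape: (3, 15, 4, 23)
Output shape: (3, 1380)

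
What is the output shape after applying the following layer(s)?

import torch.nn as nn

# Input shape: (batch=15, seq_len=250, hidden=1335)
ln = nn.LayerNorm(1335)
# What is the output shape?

Input shape: (15, 250, 1335)
Output shape: (15, 250, 1335)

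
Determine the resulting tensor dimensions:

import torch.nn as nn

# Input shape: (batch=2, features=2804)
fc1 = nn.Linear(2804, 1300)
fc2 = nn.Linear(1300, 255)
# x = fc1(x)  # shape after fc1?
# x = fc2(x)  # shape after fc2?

Input shape: (2, 2804)
  -> after fc1: (2, 1300)
Output shape: (2, 255)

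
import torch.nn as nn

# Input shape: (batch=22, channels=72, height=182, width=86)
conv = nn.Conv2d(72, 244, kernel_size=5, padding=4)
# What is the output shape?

Input shape: (22, 72, 182, 86)
Output shape: (22, 244, 186, 90)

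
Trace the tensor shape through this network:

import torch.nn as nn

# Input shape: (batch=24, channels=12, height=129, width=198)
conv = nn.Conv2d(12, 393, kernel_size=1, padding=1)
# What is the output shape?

Input shape: (24, 12, 129, 198)
Output shape: (24, 393, 131, 200)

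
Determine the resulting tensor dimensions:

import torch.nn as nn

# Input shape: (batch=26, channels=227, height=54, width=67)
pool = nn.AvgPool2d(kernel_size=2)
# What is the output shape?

Input shape: (26, 227, 54, 67)
Output shape: (26, 227, 27, 33)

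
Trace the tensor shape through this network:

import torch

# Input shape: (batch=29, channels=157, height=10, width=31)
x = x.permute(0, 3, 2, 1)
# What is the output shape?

Input shape: (29, 157, 10, 31)
Output shape: (29, 31, 10, 157)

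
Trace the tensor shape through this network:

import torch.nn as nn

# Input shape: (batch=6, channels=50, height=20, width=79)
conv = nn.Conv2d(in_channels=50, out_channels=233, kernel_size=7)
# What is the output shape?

Input shape: (6, 50, 20, 79)
Output shape: (6, 233, 14, 73)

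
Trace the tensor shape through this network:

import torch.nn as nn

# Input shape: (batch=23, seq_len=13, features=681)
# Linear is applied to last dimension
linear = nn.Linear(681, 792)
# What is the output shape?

Input shape: (23, 13, 681)
Output shape: (23, 13, 792)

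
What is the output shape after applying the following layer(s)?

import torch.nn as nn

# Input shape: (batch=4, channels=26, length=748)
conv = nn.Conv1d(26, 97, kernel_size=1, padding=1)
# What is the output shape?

Input shape: (4, 26, 748)
Output shape: (4, 97, 750)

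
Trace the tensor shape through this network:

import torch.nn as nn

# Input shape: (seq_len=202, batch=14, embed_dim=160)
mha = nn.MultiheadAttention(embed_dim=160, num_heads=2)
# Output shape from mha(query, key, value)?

Input shape: (202, 14, 160)
Output shape: (202, 14, 160)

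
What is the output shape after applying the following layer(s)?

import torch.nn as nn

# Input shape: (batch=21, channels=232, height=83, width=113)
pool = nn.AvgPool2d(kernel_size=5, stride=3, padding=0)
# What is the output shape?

Input shape: (21, 232, 83, 113)
Output shape: (21, 232, 27, 37)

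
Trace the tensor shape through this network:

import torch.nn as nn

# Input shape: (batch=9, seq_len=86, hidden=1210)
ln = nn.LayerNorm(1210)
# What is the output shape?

Input shape: (9, 86, 1210)
Output shape: (9, 86, 1210)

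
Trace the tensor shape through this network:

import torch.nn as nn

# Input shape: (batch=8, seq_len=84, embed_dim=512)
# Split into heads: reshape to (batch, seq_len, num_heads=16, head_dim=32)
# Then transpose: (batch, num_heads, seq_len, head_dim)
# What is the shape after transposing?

Input shape: (8, 84, 512)
  -> after reshape: (8, 84, 16, 32)
Output shape: (8, 16, 84, 32)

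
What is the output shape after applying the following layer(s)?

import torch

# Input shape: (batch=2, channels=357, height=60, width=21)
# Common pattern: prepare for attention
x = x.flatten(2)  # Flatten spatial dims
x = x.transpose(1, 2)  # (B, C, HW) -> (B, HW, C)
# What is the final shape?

Input shape: (2, 357, 60, 21)
  -> after flatten(2): (2, 357, 1260)
Output shape: (2, 1260, 357)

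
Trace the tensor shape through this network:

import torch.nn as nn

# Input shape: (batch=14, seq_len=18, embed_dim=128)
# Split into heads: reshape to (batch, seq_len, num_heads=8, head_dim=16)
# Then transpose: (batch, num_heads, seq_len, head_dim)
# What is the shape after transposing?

Input shape: (14, 18, 128)
  -> after reshape: (14, 18, 8, 16)
Output shape: (14, 8, 18, 16)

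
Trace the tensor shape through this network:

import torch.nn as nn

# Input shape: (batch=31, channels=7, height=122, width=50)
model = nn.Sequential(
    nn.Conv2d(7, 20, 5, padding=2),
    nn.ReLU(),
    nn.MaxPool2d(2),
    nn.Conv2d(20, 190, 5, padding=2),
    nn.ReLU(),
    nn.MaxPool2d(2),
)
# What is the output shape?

Input shape: (31, 7, 122, 50)
  -> after first Conv2d: (31, 20, 122, 50)
  -> after first MaxPool2d: (31, 20, 61, 25)
  -> after second Conv2d: (31, 190, 61, 25)
Output shape: (31, 190, 30, 12)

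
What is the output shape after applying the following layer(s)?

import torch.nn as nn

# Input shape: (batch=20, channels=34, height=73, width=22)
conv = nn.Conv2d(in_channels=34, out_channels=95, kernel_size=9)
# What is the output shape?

Input shape: (20, 34, 73, 22)
Output shape: (20, 95, 65, 14)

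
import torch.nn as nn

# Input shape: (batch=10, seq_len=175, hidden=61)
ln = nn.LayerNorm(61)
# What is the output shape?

Input shape: (10, 175, 61)
Output shape: (10, 175, 61)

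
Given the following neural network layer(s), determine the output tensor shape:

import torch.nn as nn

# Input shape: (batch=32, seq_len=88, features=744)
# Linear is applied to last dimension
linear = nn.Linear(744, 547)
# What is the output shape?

Input shape: (32, 88, 744)
Output shape: (32, 88, 547)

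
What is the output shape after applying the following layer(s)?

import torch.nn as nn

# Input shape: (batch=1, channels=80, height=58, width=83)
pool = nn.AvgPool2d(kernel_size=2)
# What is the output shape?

Input shape: (1, 80, 58, 83)
Output shape: (1, 80, 29, 41)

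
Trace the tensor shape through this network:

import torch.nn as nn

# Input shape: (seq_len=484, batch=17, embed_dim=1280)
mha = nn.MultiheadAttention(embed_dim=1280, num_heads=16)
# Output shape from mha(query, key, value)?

Input shape: (484, 17, 1280)
Output shape: (484, 17, 1280)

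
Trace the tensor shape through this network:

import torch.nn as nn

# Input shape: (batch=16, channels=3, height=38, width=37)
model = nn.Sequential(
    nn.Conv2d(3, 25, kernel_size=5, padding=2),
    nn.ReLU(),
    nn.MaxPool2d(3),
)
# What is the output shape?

Input shape: (16, 3, 38, 37)
  -> after Conv2d: (16, 25, 38, 37)
  -> after ReLU: (16, 25, 38, 37)
Output shape: (16, 25, 12, 12)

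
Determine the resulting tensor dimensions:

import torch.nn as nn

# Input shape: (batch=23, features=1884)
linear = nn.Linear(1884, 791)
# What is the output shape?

Input shape: (23, 1884)
Output shape: (23, 791)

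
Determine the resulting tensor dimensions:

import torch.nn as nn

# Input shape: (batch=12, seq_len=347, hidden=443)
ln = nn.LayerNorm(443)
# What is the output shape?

Input shape: (12, 347, 443)
Output shape: (12, 347, 443)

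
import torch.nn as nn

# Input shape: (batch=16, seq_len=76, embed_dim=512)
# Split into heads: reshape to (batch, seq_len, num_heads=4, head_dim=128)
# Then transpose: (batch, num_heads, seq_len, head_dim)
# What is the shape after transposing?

Input shape: (16, 76, 512)
  -> after reshape: (16, 76, 4, 128)
Output shape: (16, 4, 76, 128)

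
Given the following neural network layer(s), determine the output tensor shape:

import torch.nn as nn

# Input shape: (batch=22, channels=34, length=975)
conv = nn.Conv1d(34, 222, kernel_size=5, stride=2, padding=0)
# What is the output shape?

Input shape: (22, 34, 975)
Output shape: (22, 222, 486)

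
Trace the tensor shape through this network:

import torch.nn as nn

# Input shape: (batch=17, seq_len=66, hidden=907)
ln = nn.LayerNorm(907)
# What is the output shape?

Input shape: (17, 66, 907)
Output shape: (17, 66, 907)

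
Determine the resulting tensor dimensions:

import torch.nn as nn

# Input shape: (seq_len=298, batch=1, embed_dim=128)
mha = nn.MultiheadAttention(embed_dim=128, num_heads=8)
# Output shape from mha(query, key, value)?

Input shape: (298, 1, 128)
Output shape: (298, 1, 128)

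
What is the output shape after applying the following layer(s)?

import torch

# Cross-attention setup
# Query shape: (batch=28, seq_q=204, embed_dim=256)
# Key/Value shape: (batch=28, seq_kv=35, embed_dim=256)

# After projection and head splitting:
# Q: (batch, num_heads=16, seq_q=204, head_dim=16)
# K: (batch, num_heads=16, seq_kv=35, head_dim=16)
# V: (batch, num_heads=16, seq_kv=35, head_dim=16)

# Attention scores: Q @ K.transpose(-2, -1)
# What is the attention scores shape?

Input shape: (28, 204, 256)
Output shape: (28, 16, 204, 35)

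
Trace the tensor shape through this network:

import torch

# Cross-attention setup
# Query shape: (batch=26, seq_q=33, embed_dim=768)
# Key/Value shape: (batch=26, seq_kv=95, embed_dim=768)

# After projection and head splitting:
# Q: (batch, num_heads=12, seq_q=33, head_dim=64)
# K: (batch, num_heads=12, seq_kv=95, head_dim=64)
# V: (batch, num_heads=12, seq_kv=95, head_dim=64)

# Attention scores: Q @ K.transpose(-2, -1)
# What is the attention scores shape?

Input shape: (26, 33, 768)
Output shape: (26, 12, 33, 95)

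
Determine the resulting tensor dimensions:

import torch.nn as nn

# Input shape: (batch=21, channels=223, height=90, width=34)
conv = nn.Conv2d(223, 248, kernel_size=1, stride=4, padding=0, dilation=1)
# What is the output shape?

Input shape: (21, 223, 90, 34)
Output shape: (21, 248, 23, 9)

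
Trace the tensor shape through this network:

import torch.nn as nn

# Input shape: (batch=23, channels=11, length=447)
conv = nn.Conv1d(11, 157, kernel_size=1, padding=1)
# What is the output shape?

Input shape: (23, 11, 447)
Output shape: (23, 157, 449)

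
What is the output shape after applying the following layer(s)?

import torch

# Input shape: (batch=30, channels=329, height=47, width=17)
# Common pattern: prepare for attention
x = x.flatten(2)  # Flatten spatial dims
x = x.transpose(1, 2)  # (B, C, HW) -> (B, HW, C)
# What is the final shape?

Input shape: (30, 329, 47, 17)
  -> after flatten(2): (30, 329, 799)
Output shape: (30, 799, 329)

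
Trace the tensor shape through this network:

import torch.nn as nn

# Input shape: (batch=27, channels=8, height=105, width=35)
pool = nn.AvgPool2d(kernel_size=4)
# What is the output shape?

Input shape: (27, 8, 105, 35)
Output shape: (27, 8, 26, 8)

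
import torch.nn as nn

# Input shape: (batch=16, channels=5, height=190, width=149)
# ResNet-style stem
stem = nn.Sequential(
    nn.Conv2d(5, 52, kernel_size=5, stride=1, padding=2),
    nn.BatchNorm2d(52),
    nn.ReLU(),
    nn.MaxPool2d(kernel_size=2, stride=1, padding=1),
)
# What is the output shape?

Input shape: (16, 5, 190, 149)
  -> after Conv2d 5x5 stride=1: (16, 52, 190, 149)
Output shape: (16, 52, 191, 150)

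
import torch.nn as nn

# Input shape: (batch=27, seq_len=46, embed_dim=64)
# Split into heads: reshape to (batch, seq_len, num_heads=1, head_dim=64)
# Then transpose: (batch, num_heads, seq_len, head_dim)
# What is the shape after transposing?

Input shape: (27, 46, 64)
  -> after reshape: (27, 46, 1, 64)
Output shape: (27, 1, 46, 64)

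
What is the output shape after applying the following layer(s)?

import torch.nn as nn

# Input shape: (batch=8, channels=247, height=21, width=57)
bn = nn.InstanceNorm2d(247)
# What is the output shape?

Input shape: (8, 247, 21, 57)
Output shape: (8, 247, 21, 57)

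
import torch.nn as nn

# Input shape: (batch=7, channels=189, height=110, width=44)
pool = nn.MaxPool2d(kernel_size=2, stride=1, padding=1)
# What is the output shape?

Input shape: (7, 189, 110, 44)
Output shape: (7, 189, 111, 45)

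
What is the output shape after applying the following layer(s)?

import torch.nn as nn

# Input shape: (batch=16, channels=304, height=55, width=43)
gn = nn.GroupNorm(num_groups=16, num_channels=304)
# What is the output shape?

Input shape: (16, 304, 55, 43)
Output shape: (16, 304, 55, 43)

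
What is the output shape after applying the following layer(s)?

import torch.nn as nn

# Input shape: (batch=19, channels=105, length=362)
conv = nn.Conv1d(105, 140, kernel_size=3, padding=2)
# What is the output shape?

Input shape: (19, 105, 362)
Output shape: (19, 140, 364)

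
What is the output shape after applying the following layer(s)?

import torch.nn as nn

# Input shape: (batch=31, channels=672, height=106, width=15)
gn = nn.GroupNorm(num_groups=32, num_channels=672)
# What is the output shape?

Input shape: (31, 672, 106, 15)
Output shape: (31, 672, 106, 15)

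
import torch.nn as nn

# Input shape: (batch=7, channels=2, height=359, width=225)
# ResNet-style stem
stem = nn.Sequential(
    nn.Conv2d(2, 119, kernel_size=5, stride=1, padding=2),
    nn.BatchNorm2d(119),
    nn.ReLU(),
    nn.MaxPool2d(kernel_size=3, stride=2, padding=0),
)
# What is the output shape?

Input shape: (7, 2, 359, 225)
  -> after Conv2d 5x5 stride=1: (7, 119, 359, 225)
Output shape: (7, 119, 179, 112)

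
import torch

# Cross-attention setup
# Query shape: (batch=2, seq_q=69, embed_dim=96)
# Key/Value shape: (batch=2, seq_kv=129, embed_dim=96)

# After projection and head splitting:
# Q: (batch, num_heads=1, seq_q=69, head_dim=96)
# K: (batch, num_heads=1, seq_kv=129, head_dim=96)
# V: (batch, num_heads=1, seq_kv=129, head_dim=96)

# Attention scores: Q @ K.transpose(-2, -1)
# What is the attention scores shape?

Input shape: (2, 69, 96)
Output shape: (2, 1, 69, 129)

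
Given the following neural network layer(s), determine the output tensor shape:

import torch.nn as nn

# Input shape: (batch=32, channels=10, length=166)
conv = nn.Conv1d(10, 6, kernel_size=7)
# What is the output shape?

Input shape: (32, 10, 166)
Output shape: (32, 6, 160)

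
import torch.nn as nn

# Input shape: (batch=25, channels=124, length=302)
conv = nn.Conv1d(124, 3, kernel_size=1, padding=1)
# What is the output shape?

Input shape: (25, 124, 302)
Output shape: (25, 3, 304)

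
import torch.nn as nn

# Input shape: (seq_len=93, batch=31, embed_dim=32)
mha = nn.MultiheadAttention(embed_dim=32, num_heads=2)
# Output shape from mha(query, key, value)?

Input shape: (93, 31, 32)
Output shape: (93, 31, 32)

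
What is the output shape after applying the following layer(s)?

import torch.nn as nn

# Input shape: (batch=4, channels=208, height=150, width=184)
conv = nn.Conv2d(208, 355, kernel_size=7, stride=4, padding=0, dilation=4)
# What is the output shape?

Input shape: (4, 208, 150, 184)
Output shape: (4, 355, 32, 40)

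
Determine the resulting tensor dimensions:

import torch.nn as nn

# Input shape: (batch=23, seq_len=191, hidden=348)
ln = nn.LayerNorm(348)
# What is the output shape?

Input shape: (23, 191, 348)
Output shape: (23, 191, 348)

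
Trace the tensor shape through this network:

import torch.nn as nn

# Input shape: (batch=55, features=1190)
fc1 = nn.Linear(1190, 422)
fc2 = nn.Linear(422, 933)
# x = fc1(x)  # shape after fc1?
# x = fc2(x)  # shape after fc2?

Input shape: (55, 1190)
  -> after fc1: (55, 422)
Output shape: (55, 933)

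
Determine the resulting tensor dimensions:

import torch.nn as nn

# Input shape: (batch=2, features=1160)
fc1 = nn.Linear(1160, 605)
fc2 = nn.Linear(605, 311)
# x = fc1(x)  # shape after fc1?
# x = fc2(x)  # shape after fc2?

Input shape: (2, 1160)
  -> after fc1: (2, 605)
Output shape: (2, 311)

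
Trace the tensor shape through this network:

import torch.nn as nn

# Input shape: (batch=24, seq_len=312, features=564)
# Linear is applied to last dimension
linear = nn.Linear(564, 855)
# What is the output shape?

Input shape: (24, 312, 564)
Output shape: (24, 312, 855)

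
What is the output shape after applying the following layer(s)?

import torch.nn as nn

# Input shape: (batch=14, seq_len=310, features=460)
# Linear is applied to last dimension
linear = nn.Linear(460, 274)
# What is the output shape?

Input shape: (14, 310, 460)
Output shape: (14, 310, 274)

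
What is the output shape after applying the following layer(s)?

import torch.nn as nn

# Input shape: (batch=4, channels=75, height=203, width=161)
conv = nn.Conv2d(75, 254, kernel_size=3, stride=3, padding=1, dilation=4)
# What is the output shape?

Input shape: (4, 75, 203, 161)
Output shape: (4, 254, 66, 52)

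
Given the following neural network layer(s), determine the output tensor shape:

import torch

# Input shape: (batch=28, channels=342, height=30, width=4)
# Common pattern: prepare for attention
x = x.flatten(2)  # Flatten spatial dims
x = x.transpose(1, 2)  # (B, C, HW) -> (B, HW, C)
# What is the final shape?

Input shape: (28, 342, 30, 4)
  -> after flatten(2): (28, 342, 120)
Output shape: (28, 120, 342)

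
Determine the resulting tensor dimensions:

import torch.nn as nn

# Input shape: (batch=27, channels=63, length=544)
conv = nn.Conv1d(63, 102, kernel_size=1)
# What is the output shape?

Input shape: (27, 63, 544)
Output shape: (27, 102, 544)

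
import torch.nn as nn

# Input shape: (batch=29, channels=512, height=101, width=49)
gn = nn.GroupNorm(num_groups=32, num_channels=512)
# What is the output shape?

Input shape: (29, 512, 101, 49)
Output shape: (29, 512, 101, 49)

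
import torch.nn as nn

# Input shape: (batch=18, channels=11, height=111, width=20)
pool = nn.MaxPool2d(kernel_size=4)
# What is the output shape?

Input shape: (18, 11, 111, 20)
Output shape: (18, 11, 27, 5)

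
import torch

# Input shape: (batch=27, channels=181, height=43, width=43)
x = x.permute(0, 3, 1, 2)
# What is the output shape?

Input shape: (27, 181, 43, 43)
Output shape: (27, 43, 181, 43)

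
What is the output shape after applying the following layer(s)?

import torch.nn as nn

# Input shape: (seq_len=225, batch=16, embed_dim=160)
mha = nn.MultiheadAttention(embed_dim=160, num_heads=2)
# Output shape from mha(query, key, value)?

Input shape: (225, 16, 160)
Output shape: (225, 16, 160)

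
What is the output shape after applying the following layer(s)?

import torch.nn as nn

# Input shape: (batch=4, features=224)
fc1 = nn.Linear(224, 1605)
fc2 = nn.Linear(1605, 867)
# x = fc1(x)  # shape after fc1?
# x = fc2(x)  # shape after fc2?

Input shape: (4, 224)
  -> after fc1: (4, 1605)
Output shape: (4, 867)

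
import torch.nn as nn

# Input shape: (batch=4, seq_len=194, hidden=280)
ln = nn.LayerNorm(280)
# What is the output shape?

Input shape: (4, 194, 280)
Output shape: (4, 194, 280)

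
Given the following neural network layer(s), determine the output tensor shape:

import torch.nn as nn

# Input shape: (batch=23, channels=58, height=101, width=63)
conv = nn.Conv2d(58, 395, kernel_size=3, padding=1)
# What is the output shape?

Input shape: (23, 58, 101, 63)
Output shape: (23, 395, 101, 63)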